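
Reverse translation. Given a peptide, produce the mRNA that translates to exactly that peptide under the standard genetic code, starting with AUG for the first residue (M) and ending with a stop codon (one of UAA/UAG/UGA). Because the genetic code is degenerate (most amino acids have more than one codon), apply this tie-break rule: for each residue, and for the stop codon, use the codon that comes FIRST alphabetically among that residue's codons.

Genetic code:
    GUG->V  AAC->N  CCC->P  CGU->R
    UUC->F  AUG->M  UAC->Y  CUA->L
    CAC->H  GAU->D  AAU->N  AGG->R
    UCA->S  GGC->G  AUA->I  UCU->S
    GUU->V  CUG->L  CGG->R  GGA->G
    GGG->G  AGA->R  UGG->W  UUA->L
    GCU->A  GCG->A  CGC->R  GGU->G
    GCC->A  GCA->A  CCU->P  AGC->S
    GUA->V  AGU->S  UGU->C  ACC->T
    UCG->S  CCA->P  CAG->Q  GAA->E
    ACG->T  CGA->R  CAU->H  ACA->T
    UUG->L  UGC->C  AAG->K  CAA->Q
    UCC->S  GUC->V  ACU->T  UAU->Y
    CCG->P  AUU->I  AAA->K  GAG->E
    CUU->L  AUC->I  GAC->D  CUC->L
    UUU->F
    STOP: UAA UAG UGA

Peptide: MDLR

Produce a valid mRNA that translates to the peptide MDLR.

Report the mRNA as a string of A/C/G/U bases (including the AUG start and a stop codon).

residue 1: M -> AUG (start codon)
residue 2: D codons sorted = GAC,GAU -> pick first = GAC
residue 3: L codons sorted = CUA,CUC,CUG,CUU,UUA,UUG -> pick first = CUA
residue 4: R codons sorted = AGA,AGG,CGA,CGC,CGG,CGU -> pick first = AGA
terminator: stop codons sorted = UAA,UAG,UGA -> pick first = UAA

Answer: mRNA: AUGGACCUAAGAUAA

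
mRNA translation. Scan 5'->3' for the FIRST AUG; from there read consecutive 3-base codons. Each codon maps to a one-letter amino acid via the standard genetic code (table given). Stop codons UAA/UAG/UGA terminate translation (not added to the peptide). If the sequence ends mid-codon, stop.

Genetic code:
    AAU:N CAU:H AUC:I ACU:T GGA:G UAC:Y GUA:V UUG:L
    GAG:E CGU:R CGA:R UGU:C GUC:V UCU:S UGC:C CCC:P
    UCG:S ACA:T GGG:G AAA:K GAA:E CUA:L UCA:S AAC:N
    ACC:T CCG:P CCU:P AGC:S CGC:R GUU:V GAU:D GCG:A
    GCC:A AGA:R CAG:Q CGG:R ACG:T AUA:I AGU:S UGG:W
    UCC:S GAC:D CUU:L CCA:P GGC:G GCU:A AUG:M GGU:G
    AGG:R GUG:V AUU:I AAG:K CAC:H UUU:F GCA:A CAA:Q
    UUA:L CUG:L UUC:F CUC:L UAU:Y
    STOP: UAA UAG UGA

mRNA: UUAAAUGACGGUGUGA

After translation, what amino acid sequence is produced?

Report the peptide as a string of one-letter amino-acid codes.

start AUG at pos 4
pos 4: AUG -> M; peptide=M
pos 7: ACG -> T; peptide=MT
pos 10: GUG -> V; peptide=MTV
pos 13: UGA -> STOP

Answer: MTV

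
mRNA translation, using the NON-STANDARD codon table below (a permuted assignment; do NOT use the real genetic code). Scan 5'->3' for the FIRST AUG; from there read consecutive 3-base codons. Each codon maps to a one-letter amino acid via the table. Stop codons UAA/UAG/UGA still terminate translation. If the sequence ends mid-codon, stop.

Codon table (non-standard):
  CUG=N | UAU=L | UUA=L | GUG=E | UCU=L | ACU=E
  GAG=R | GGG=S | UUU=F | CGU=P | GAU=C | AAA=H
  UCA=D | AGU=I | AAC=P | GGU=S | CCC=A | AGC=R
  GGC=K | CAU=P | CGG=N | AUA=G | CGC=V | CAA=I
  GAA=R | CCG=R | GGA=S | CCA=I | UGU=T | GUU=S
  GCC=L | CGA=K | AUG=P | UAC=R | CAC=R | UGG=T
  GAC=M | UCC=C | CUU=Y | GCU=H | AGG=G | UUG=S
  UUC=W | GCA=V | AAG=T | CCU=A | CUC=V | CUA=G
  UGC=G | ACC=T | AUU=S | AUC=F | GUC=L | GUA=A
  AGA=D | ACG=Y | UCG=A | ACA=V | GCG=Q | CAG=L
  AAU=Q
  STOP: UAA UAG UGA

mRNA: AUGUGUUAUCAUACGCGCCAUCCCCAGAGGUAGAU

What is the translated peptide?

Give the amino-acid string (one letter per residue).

start AUG at pos 0
pos 0: AUG -> P; peptide=P
pos 3: UGU -> T; peptide=PT
pos 6: UAU -> L; peptide=PTL
pos 9: CAU -> P; peptide=PTLP
pos 12: ACG -> Y; peptide=PTLPY
pos 15: CGC -> V; peptide=PTLPYV
pos 18: CAU -> P; peptide=PTLPYVP
pos 21: CCC -> A; peptide=PTLPYVPA
pos 24: CAG -> L; peptide=PTLPYVPAL
pos 27: AGG -> G; peptide=PTLPYVPALG
pos 30: UAG -> STOP

Answer: PTLPYVPALG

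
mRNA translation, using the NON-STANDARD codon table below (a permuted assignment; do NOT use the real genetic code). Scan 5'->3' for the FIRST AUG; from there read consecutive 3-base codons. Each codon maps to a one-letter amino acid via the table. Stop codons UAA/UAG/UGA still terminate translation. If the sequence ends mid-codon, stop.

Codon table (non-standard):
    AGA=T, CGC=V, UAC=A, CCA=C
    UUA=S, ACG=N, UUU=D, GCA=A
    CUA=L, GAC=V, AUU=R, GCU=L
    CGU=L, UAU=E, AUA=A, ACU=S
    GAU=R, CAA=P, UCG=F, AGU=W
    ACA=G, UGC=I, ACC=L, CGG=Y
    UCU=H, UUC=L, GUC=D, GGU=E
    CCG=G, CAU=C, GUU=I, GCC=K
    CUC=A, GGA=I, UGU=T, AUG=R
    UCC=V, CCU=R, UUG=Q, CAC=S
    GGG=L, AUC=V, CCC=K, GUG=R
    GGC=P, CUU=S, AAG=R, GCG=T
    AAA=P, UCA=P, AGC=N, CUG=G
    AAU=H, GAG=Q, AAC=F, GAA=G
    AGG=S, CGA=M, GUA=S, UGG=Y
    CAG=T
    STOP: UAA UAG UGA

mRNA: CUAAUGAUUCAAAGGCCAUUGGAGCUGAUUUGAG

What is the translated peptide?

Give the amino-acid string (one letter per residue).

start AUG at pos 3
pos 3: AUG -> R; peptide=R
pos 6: AUU -> R; peptide=RR
pos 9: CAA -> P; peptide=RRP
pos 12: AGG -> S; peptide=RRPS
pos 15: CCA -> C; peptide=RRPSC
pos 18: UUG -> Q; peptide=RRPSCQ
pos 21: GAG -> Q; peptide=RRPSCQQ
pos 24: CUG -> G; peptide=RRPSCQQG
pos 27: AUU -> R; peptide=RRPSCQQGR
pos 30: UGA -> STOP

Answer: RRPSCQQGR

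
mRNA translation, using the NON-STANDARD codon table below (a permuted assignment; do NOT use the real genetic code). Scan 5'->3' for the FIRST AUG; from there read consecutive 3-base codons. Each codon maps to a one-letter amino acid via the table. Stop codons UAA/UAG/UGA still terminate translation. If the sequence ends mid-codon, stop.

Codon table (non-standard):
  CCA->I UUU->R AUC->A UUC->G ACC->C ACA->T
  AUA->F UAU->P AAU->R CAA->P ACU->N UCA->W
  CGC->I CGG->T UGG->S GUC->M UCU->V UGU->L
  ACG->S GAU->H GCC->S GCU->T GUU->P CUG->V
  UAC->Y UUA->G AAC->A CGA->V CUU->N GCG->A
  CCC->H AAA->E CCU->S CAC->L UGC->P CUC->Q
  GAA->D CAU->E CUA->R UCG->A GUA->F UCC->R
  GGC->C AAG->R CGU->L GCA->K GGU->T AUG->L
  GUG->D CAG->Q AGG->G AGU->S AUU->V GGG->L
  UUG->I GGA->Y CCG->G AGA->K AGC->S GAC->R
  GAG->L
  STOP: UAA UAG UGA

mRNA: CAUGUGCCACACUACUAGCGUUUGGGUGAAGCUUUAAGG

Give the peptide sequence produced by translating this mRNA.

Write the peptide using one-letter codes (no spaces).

Answer: LPLNNSPSDRN

Derivation:
start AUG at pos 1
pos 1: AUG -> L; peptide=L
pos 4: UGC -> P; peptide=LP
pos 7: CAC -> L; peptide=LPL
pos 10: ACU -> N; peptide=LPLN
pos 13: ACU -> N; peptide=LPLNN
pos 16: AGC -> S; peptide=LPLNNS
pos 19: GUU -> P; peptide=LPLNNSP
pos 22: UGG -> S; peptide=LPLNNSPS
pos 25: GUG -> D; peptide=LPLNNSPSD
pos 28: AAG -> R; peptide=LPLNNSPSDR
pos 31: CUU -> N; peptide=LPLNNSPSDRN
pos 34: UAA -> STOP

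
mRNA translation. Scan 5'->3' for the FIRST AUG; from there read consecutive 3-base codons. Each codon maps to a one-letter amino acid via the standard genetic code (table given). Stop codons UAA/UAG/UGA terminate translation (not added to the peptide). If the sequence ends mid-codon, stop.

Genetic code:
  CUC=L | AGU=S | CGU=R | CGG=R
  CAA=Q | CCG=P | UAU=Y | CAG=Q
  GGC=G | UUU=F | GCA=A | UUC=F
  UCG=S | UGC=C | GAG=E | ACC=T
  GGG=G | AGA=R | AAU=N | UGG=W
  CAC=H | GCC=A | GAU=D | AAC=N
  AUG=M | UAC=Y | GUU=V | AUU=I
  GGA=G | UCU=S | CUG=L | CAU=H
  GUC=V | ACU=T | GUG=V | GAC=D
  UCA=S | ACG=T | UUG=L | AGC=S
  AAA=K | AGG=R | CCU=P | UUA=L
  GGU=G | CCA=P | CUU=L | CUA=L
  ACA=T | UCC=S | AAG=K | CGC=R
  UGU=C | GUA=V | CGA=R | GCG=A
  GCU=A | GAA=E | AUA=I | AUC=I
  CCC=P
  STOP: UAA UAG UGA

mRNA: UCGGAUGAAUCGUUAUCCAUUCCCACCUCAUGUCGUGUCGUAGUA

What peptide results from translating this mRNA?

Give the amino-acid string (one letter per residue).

start AUG at pos 4
pos 4: AUG -> M; peptide=M
pos 7: AAU -> N; peptide=MN
pos 10: CGU -> R; peptide=MNR
pos 13: UAU -> Y; peptide=MNRY
pos 16: CCA -> P; peptide=MNRYP
pos 19: UUC -> F; peptide=MNRYPF
pos 22: CCA -> P; peptide=MNRYPFP
pos 25: CCU -> P; peptide=MNRYPFPP
pos 28: CAU -> H; peptide=MNRYPFPPH
pos 31: GUC -> V; peptide=MNRYPFPPHV
pos 34: GUG -> V; peptide=MNRYPFPPHVV
pos 37: UCG -> S; peptide=MNRYPFPPHVVS
pos 40: UAG -> STOP

Answer: MNRYPFPPHVVS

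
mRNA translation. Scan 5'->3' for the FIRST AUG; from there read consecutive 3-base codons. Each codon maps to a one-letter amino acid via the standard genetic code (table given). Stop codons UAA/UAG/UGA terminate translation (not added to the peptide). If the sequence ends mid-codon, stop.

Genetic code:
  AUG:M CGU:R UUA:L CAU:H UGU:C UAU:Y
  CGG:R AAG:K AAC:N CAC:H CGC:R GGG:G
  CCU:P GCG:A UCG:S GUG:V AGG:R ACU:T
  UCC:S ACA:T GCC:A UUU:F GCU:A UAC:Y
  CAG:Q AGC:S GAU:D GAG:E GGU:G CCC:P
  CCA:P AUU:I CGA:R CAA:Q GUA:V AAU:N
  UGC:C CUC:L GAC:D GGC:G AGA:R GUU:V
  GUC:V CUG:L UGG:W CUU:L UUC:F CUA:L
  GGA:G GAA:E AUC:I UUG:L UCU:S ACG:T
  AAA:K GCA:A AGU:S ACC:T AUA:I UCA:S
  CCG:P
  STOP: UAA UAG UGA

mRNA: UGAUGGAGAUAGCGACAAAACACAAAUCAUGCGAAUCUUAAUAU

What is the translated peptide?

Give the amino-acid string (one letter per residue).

Answer: MEIATKHKSCES

Derivation:
start AUG at pos 2
pos 2: AUG -> M; peptide=M
pos 5: GAG -> E; peptide=ME
pos 8: AUA -> I; peptide=MEI
pos 11: GCG -> A; peptide=MEIA
pos 14: ACA -> T; peptide=MEIAT
pos 17: AAA -> K; peptide=MEIATK
pos 20: CAC -> H; peptide=MEIATKH
pos 23: AAA -> K; peptide=MEIATKHK
pos 26: UCA -> S; peptide=MEIATKHKS
pos 29: UGC -> C; peptide=MEIATKHKSC
pos 32: GAA -> E; peptide=MEIATKHKSCE
pos 35: UCU -> S; peptide=MEIATKHKSCES
pos 38: UAA -> STOP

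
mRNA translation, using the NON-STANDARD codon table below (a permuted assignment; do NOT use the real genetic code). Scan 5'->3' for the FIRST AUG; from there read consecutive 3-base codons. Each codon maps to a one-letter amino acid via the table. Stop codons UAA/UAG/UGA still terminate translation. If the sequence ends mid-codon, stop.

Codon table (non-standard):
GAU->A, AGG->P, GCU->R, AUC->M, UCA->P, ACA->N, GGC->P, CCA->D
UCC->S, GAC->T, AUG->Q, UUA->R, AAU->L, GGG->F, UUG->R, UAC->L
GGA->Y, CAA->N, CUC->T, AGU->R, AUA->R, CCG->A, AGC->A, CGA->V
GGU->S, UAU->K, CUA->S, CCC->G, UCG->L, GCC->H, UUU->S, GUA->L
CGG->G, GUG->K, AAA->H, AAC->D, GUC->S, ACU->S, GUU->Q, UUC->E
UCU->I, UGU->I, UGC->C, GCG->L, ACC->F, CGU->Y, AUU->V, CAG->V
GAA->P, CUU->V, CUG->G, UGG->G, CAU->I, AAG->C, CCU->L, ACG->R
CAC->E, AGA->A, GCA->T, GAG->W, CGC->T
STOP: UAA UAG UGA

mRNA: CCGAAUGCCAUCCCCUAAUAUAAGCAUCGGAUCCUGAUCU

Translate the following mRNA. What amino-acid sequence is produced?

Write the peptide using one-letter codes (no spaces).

Answer: QDSLLRAMYS

Derivation:
start AUG at pos 4
pos 4: AUG -> Q; peptide=Q
pos 7: CCA -> D; peptide=QD
pos 10: UCC -> S; peptide=QDS
pos 13: CCU -> L; peptide=QDSL
pos 16: AAU -> L; peptide=QDSLL
pos 19: AUA -> R; peptide=QDSLLR
pos 22: AGC -> A; peptide=QDSLLRA
pos 25: AUC -> M; peptide=QDSLLRAM
pos 28: GGA -> Y; peptide=QDSLLRAMY
pos 31: UCC -> S; peptide=QDSLLRAMYS
pos 34: UGA -> STOP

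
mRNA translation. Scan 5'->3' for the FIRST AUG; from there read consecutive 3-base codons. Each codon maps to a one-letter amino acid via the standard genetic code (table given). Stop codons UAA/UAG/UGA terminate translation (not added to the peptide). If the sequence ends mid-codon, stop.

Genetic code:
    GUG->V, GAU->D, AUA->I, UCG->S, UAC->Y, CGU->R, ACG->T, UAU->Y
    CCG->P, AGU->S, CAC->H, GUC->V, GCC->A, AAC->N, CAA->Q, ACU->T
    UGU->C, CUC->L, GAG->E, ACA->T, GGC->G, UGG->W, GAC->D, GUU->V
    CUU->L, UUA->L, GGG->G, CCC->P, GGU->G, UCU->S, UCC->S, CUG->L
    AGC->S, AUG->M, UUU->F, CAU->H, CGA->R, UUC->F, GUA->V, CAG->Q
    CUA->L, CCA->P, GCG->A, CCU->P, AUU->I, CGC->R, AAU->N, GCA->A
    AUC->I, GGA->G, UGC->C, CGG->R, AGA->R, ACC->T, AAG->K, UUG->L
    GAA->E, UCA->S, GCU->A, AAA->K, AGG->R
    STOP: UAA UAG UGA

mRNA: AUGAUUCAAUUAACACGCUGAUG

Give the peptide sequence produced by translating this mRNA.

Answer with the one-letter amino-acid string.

Answer: MIQLTR

Derivation:
start AUG at pos 0
pos 0: AUG -> M; peptide=M
pos 3: AUU -> I; peptide=MI
pos 6: CAA -> Q; peptide=MIQ
pos 9: UUA -> L; peptide=MIQL
pos 12: ACA -> T; peptide=MIQLT
pos 15: CGC -> R; peptide=MIQLTR
pos 18: UGA -> STOP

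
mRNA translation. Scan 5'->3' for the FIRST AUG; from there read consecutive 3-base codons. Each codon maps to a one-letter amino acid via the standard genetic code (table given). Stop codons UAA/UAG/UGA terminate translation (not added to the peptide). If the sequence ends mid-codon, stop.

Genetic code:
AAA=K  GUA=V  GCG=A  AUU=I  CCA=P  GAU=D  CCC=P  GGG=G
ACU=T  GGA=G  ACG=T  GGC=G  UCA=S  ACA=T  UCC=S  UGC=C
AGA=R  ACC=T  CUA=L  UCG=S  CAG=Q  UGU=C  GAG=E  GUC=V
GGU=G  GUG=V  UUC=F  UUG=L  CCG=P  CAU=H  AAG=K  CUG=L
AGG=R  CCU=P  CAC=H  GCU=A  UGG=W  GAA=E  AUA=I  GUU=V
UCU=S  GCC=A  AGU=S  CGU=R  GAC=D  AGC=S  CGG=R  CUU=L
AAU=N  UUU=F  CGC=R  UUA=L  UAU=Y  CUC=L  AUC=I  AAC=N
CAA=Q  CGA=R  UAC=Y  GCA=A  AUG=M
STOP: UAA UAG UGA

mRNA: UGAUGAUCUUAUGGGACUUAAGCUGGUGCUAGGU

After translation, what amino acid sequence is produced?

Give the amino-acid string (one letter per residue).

Answer: MILWDLSWC

Derivation:
start AUG at pos 2
pos 2: AUG -> M; peptide=M
pos 5: AUC -> I; peptide=MI
pos 8: UUA -> L; peptide=MIL
pos 11: UGG -> W; peptide=MILW
pos 14: GAC -> D; peptide=MILWD
pos 17: UUA -> L; peptide=MILWDL
pos 20: AGC -> S; peptide=MILWDLS
pos 23: UGG -> W; peptide=MILWDLSW
pos 26: UGC -> C; peptide=MILWDLSWC
pos 29: UAG -> STOP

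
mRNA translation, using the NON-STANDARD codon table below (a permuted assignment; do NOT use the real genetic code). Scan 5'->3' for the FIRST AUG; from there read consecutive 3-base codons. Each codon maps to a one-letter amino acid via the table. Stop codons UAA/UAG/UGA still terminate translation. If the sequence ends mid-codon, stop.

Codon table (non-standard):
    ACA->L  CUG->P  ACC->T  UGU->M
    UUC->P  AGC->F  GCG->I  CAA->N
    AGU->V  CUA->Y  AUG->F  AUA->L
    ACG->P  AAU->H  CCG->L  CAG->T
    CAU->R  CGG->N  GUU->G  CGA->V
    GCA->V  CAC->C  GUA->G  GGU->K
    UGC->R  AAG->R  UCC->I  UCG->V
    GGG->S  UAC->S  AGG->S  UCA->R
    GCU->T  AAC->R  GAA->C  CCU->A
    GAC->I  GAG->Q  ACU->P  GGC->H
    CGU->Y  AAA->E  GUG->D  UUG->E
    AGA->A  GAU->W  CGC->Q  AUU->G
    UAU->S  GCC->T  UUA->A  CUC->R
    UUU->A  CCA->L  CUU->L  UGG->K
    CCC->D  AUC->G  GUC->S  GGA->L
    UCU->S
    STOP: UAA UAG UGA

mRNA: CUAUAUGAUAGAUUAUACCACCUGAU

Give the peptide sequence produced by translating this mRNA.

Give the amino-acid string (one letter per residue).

start AUG at pos 4
pos 4: AUG -> F; peptide=F
pos 7: AUA -> L; peptide=FL
pos 10: GAU -> W; peptide=FLW
pos 13: UAU -> S; peptide=FLWS
pos 16: ACC -> T; peptide=FLWST
pos 19: ACC -> T; peptide=FLWSTT
pos 22: UGA -> STOP

Answer: FLWSTT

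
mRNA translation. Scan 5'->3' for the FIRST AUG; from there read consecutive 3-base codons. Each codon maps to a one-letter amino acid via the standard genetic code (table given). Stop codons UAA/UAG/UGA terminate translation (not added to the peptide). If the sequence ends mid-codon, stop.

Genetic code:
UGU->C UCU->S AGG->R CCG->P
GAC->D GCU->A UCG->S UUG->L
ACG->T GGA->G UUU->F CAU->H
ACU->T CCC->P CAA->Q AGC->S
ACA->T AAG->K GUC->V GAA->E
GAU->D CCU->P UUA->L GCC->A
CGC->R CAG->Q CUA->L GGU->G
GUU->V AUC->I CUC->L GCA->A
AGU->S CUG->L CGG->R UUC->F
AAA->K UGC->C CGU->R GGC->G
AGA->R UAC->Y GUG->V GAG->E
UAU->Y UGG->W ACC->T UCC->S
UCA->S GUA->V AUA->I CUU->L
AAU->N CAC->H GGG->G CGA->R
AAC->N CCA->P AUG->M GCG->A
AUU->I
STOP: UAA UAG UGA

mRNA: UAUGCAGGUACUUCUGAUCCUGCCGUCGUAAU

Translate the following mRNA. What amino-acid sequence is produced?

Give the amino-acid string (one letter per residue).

Answer: MQVLLILPS

Derivation:
start AUG at pos 1
pos 1: AUG -> M; peptide=M
pos 4: CAG -> Q; peptide=MQ
pos 7: GUA -> V; peptide=MQV
pos 10: CUU -> L; peptide=MQVL
pos 13: CUG -> L; peptide=MQVLL
pos 16: AUC -> I; peptide=MQVLLI
pos 19: CUG -> L; peptide=MQVLLIL
pos 22: CCG -> P; peptide=MQVLLILP
pos 25: UCG -> S; peptide=MQVLLILPS
pos 28: UAA -> STOP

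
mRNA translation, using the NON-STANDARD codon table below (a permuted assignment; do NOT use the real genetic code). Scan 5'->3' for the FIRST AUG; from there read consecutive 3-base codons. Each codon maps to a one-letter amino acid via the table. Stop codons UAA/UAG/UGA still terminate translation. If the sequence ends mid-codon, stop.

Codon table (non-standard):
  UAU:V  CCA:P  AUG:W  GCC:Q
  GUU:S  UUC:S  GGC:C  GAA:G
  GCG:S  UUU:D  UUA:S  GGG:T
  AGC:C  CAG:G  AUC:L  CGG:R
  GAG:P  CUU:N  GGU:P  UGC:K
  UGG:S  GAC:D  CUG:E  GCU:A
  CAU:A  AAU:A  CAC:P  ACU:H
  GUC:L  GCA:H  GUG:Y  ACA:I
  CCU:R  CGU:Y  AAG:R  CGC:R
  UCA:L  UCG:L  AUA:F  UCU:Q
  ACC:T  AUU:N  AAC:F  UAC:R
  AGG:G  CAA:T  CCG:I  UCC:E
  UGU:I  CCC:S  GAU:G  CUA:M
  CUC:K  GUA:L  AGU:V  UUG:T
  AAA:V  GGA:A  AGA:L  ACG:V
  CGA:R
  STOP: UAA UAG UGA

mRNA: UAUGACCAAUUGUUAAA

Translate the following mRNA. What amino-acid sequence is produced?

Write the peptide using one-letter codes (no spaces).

Answer: WTAI

Derivation:
start AUG at pos 1
pos 1: AUG -> W; peptide=W
pos 4: ACC -> T; peptide=WT
pos 7: AAU -> A; peptide=WTA
pos 10: UGU -> I; peptide=WTAI
pos 13: UAA -> STOP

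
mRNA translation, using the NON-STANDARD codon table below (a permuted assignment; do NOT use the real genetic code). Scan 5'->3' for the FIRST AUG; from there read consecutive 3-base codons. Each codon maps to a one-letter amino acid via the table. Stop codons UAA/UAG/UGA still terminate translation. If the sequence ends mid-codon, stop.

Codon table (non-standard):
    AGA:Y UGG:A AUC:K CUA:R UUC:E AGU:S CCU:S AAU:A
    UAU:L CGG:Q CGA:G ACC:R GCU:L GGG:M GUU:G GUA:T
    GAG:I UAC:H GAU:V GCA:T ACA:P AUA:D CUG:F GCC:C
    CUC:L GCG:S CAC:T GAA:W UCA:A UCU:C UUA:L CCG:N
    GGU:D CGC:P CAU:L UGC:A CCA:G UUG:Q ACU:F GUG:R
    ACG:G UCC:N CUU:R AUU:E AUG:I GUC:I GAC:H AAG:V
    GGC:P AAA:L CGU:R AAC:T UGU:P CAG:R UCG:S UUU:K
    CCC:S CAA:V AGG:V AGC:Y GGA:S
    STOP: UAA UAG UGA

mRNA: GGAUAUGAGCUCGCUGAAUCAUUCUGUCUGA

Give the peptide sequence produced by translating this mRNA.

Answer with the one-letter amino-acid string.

Answer: IYSFALCI

Derivation:
start AUG at pos 4
pos 4: AUG -> I; peptide=I
pos 7: AGC -> Y; peptide=IY
pos 10: UCG -> S; peptide=IYS
pos 13: CUG -> F; peptide=IYSF
pos 16: AAU -> A; peptide=IYSFA
pos 19: CAU -> L; peptide=IYSFAL
pos 22: UCU -> C; peptide=IYSFALC
pos 25: GUC -> I; peptide=IYSFALCI
pos 28: UGA -> STOP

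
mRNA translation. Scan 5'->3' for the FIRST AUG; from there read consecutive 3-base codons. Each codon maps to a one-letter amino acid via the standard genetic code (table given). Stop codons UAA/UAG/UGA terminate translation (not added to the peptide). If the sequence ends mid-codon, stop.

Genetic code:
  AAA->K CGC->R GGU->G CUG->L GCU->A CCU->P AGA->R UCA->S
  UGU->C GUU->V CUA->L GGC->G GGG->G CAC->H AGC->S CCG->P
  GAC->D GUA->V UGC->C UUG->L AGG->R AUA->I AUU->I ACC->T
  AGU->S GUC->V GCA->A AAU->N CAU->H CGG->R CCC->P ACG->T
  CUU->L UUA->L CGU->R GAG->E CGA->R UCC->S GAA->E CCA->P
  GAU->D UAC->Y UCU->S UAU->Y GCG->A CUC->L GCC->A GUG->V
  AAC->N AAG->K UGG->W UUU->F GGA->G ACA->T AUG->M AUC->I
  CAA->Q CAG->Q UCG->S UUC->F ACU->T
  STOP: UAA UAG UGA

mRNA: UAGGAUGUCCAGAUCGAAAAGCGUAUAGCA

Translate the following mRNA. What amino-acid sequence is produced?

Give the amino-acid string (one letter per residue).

start AUG at pos 4
pos 4: AUG -> M; peptide=M
pos 7: UCC -> S; peptide=MS
pos 10: AGA -> R; peptide=MSR
pos 13: UCG -> S; peptide=MSRS
pos 16: AAA -> K; peptide=MSRSK
pos 19: AGC -> S; peptide=MSRSKS
pos 22: GUA -> V; peptide=MSRSKSV
pos 25: UAG -> STOP

Answer: MSRSKSV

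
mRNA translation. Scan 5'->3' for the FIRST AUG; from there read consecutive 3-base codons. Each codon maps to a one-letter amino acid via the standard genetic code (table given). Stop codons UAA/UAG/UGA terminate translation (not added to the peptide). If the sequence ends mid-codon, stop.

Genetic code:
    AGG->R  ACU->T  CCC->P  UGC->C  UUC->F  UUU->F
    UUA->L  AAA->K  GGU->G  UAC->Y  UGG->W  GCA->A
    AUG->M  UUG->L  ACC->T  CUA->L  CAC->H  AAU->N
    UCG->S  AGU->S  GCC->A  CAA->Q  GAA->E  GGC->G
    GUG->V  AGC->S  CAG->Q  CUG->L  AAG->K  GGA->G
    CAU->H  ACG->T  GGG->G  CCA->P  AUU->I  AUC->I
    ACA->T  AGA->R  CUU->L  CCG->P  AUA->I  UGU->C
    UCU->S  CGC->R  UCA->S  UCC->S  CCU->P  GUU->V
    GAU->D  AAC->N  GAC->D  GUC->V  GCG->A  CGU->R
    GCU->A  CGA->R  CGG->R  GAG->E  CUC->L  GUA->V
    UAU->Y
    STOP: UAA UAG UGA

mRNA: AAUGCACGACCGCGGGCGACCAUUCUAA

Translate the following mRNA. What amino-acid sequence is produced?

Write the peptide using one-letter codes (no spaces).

Answer: MHDRGRPF

Derivation:
start AUG at pos 1
pos 1: AUG -> M; peptide=M
pos 4: CAC -> H; peptide=MH
pos 7: GAC -> D; peptide=MHD
pos 10: CGC -> R; peptide=MHDR
pos 13: GGG -> G; peptide=MHDRG
pos 16: CGA -> R; peptide=MHDRGR
pos 19: CCA -> P; peptide=MHDRGRP
pos 22: UUC -> F; peptide=MHDRGRPF
pos 25: UAA -> STOP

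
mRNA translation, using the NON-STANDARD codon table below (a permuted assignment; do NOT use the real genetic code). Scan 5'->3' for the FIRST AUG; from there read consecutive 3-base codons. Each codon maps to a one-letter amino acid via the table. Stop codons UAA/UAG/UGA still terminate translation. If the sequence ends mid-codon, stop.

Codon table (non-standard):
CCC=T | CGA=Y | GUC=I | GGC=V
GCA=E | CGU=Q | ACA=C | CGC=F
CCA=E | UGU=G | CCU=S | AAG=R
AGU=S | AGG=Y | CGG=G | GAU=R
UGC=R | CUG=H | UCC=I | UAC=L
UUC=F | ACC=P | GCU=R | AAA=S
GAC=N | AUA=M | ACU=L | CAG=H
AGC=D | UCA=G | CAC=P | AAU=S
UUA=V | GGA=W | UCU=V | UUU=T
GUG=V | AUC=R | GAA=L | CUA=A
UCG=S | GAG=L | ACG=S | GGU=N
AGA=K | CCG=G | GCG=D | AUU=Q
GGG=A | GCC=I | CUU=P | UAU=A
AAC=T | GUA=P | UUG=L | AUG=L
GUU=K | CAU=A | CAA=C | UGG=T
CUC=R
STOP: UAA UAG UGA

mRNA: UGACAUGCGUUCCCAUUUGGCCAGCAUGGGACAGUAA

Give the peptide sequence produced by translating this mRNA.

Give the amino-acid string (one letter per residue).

Answer: LQIALIDLWH

Derivation:
start AUG at pos 4
pos 4: AUG -> L; peptide=L
pos 7: CGU -> Q; peptide=LQ
pos 10: UCC -> I; peptide=LQI
pos 13: CAU -> A; peptide=LQIA
pos 16: UUG -> L; peptide=LQIAL
pos 19: GCC -> I; peptide=LQIALI
pos 22: AGC -> D; peptide=LQIALID
pos 25: AUG -> L; peptide=LQIALIDL
pos 28: GGA -> W; peptide=LQIALIDLW
pos 31: CAG -> H; peptide=LQIALIDLWH
pos 34: UAA -> STOP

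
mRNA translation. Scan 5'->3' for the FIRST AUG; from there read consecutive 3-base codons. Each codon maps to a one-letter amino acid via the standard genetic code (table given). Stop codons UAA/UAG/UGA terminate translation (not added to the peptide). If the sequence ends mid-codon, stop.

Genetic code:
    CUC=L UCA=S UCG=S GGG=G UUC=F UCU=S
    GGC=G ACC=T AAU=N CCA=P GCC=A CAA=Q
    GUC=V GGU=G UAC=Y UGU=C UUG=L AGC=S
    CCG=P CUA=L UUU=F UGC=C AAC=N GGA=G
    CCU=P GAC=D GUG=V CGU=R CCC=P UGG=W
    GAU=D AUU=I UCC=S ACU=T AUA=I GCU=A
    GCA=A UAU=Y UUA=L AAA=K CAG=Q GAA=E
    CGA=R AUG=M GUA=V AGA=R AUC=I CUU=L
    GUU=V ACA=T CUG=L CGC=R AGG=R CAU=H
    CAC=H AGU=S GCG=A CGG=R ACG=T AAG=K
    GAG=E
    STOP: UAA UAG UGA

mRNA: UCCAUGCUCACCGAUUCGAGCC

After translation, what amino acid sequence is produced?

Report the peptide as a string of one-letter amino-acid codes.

start AUG at pos 3
pos 3: AUG -> M; peptide=M
pos 6: CUC -> L; peptide=ML
pos 9: ACC -> T; peptide=MLT
pos 12: GAU -> D; peptide=MLTD
pos 15: UCG -> S; peptide=MLTDS
pos 18: AGC -> S; peptide=MLTDSS
pos 21: only 1 nt remain (<3), stop (end of mRNA)

Answer: MLTDSS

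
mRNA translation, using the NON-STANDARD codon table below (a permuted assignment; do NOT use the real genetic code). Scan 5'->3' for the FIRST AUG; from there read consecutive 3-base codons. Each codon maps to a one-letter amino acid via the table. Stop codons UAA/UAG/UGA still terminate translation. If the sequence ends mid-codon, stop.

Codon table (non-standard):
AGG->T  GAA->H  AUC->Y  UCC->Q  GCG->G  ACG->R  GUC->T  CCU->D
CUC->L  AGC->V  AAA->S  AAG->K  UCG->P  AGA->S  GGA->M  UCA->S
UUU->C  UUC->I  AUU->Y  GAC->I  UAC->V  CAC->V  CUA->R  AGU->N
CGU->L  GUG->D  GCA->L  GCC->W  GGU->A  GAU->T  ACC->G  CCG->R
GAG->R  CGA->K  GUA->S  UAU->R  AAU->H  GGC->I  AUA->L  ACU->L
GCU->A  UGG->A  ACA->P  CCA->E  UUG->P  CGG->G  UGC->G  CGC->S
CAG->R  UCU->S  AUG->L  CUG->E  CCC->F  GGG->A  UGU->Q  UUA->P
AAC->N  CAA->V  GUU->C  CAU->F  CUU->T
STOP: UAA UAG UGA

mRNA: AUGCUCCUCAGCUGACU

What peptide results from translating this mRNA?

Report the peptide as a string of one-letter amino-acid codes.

Answer: LLLV

Derivation:
start AUG at pos 0
pos 0: AUG -> L; peptide=L
pos 3: CUC -> L; peptide=LL
pos 6: CUC -> L; peptide=LLL
pos 9: AGC -> V; peptide=LLLV
pos 12: UGA -> STOP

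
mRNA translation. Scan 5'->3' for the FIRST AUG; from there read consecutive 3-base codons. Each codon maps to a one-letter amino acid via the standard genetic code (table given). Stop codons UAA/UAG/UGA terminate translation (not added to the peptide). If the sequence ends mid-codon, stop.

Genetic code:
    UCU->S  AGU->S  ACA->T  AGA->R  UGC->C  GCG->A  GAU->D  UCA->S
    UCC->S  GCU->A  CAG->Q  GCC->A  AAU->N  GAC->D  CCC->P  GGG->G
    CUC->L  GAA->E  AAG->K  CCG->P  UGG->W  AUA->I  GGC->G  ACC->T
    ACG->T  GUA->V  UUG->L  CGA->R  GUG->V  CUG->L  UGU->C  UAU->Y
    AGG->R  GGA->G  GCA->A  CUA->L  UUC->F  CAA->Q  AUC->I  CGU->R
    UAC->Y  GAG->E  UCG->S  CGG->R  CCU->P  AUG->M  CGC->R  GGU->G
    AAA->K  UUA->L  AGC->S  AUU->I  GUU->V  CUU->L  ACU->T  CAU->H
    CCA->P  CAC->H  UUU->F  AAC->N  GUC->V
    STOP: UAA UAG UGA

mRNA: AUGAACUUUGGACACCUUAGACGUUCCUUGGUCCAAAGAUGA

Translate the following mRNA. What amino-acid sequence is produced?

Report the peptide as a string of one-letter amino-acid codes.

Answer: MNFGHLRRSLVQR

Derivation:
start AUG at pos 0
pos 0: AUG -> M; peptide=M
pos 3: AAC -> N; peptide=MN
pos 6: UUU -> F; peptide=MNF
pos 9: GGA -> G; peptide=MNFG
pos 12: CAC -> H; peptide=MNFGH
pos 15: CUU -> L; peptide=MNFGHL
pos 18: AGA -> R; peptide=MNFGHLR
pos 21: CGU -> R; peptide=MNFGHLRR
pos 24: UCC -> S; peptide=MNFGHLRRS
pos 27: UUG -> L; peptide=MNFGHLRRSL
pos 30: GUC -> V; peptide=MNFGHLRRSLV
pos 33: CAA -> Q; peptide=MNFGHLRRSLVQ
pos 36: AGA -> R; peptide=MNFGHLRRSLVQR
pos 39: UGA -> STOP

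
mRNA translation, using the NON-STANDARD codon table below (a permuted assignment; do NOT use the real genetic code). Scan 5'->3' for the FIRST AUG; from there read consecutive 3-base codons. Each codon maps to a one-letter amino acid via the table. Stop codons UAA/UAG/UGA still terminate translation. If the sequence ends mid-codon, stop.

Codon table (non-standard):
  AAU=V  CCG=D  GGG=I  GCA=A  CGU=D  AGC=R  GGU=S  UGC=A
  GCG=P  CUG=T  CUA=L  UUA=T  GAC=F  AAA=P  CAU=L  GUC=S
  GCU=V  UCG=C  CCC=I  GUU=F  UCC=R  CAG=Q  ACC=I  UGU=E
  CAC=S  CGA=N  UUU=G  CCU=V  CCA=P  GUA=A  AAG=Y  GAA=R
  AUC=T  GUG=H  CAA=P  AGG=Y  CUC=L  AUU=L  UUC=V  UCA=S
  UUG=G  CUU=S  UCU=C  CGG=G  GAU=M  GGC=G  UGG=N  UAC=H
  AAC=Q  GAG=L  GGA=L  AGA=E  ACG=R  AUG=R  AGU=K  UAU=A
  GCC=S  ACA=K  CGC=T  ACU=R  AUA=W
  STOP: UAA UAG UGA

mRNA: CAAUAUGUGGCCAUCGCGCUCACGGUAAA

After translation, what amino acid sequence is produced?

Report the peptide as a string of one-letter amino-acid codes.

start AUG at pos 4
pos 4: AUG -> R; peptide=R
pos 7: UGG -> N; peptide=RN
pos 10: CCA -> P; peptide=RNP
pos 13: UCG -> C; peptide=RNPC
pos 16: CGC -> T; peptide=RNPCT
pos 19: UCA -> S; peptide=RNPCTS
pos 22: CGG -> G; peptide=RNPCTSG
pos 25: UAA -> STOP

Answer: RNPCTSG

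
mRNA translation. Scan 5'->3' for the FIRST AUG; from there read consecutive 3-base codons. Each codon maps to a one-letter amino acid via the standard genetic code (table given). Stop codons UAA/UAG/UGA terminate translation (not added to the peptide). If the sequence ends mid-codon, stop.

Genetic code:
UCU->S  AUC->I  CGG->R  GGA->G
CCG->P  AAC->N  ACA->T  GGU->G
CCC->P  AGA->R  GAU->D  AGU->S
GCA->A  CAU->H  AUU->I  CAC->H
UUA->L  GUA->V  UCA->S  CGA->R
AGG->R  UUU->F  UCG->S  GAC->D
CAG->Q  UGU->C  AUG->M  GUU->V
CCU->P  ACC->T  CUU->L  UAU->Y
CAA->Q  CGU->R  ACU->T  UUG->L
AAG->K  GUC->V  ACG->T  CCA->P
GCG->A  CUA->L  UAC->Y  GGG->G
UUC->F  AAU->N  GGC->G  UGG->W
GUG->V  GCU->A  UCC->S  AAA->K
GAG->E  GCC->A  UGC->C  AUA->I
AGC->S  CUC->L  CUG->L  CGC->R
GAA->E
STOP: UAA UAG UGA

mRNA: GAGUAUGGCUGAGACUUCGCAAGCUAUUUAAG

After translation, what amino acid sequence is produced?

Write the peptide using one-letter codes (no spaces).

Answer: MAETSQAI

Derivation:
start AUG at pos 4
pos 4: AUG -> M; peptide=M
pos 7: GCU -> A; peptide=MA
pos 10: GAG -> E; peptide=MAE
pos 13: ACU -> T; peptide=MAET
pos 16: UCG -> S; peptide=MAETS
pos 19: CAA -> Q; peptide=MAETSQ
pos 22: GCU -> A; peptide=MAETSQA
pos 25: AUU -> I; peptide=MAETSQAI
pos 28: UAA -> STOP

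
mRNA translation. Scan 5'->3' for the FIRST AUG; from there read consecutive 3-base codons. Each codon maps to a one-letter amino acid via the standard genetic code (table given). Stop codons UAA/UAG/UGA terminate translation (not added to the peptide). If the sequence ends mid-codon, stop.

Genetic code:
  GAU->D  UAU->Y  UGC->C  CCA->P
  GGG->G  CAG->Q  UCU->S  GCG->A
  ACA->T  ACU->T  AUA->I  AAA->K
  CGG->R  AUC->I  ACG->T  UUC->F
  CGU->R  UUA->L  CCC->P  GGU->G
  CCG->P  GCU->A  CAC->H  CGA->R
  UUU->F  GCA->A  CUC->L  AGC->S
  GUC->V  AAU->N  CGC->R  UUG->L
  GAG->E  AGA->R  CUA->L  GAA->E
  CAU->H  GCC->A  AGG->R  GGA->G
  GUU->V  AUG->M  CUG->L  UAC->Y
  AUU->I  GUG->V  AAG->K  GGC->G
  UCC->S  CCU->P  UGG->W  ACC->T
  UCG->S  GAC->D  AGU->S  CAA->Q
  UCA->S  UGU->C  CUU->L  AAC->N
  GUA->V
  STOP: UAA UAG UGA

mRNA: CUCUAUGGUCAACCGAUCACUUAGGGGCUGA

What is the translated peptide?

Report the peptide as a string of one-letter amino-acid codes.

start AUG at pos 4
pos 4: AUG -> M; peptide=M
pos 7: GUC -> V; peptide=MV
pos 10: AAC -> N; peptide=MVN
pos 13: CGA -> R; peptide=MVNR
pos 16: UCA -> S; peptide=MVNRS
pos 19: CUU -> L; peptide=MVNRSL
pos 22: AGG -> R; peptide=MVNRSLR
pos 25: GGC -> G; peptide=MVNRSLRG
pos 28: UGA -> STOP

Answer: MVNRSLRG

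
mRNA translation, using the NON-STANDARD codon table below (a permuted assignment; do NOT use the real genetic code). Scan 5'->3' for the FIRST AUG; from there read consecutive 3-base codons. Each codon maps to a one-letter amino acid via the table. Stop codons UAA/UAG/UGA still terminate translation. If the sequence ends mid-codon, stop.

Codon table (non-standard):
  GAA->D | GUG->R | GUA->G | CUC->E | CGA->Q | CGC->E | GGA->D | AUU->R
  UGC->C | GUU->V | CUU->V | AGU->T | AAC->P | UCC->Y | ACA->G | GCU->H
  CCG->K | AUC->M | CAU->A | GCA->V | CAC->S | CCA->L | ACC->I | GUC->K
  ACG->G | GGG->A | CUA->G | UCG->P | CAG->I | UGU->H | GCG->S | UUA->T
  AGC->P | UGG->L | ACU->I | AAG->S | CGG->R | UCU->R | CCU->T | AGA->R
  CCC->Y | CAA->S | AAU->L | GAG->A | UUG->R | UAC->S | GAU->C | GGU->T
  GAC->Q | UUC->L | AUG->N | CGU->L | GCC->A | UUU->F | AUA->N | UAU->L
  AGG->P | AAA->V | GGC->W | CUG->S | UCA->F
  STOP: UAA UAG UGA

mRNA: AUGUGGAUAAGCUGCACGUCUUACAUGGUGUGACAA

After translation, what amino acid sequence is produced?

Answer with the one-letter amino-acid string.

start AUG at pos 0
pos 0: AUG -> N; peptide=N
pos 3: UGG -> L; peptide=NL
pos 6: AUA -> N; peptide=NLN
pos 9: AGC -> P; peptide=NLNP
pos 12: UGC -> C; peptide=NLNPC
pos 15: ACG -> G; peptide=NLNPCG
pos 18: UCU -> R; peptide=NLNPCGR
pos 21: UAC -> S; peptide=NLNPCGRS
pos 24: AUG -> N; peptide=NLNPCGRSN
pos 27: GUG -> R; peptide=NLNPCGRSNR
pos 30: UGA -> STOP

Answer: NLNPCGRSNR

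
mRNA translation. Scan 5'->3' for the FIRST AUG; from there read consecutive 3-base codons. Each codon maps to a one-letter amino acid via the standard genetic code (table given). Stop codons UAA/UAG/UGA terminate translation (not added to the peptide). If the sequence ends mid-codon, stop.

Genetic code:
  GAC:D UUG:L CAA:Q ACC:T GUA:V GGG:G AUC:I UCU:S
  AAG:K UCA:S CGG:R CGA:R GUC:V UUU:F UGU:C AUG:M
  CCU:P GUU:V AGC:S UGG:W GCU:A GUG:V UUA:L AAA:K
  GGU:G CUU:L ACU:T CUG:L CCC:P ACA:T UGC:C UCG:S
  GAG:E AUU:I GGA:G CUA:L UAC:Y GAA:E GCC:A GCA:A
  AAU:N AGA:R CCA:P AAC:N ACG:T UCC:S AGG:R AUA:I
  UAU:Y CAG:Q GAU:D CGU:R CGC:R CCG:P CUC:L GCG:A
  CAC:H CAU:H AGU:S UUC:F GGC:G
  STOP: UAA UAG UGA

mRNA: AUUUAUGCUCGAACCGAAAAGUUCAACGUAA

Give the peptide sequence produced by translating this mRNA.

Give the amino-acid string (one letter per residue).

start AUG at pos 4
pos 4: AUG -> M; peptide=M
pos 7: CUC -> L; peptide=ML
pos 10: GAA -> E; peptide=MLE
pos 13: CCG -> P; peptide=MLEP
pos 16: AAA -> K; peptide=MLEPK
pos 19: AGU -> S; peptide=MLEPKS
pos 22: UCA -> S; peptide=MLEPKSS
pos 25: ACG -> T; peptide=MLEPKSST
pos 28: UAA -> STOP

Answer: MLEPKSST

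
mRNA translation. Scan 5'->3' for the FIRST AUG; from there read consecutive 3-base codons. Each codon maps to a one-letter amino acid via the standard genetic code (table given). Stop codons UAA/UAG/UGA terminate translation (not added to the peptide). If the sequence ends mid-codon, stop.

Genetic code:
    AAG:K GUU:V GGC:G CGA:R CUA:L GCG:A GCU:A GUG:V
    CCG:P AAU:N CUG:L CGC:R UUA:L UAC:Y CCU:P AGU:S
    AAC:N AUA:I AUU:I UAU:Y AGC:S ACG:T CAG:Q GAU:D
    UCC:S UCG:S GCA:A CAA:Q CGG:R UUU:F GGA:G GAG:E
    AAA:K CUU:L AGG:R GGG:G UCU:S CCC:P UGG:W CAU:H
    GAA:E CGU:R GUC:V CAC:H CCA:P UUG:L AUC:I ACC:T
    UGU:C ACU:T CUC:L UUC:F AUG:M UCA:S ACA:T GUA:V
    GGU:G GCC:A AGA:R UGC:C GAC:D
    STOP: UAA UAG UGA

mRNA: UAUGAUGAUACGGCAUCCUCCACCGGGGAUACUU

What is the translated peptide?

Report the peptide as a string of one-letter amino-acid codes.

start AUG at pos 1
pos 1: AUG -> M; peptide=M
pos 4: AUG -> M; peptide=MM
pos 7: AUA -> I; peptide=MMI
pos 10: CGG -> R; peptide=MMIR
pos 13: CAU -> H; peptide=MMIRH
pos 16: CCU -> P; peptide=MMIRHP
pos 19: CCA -> P; peptide=MMIRHPP
pos 22: CCG -> P; peptide=MMIRHPPP
pos 25: GGG -> G; peptide=MMIRHPPPG
pos 28: AUA -> I; peptide=MMIRHPPPGI
pos 31: CUU -> L; peptide=MMIRHPPPGIL
pos 34: only 0 nt remain (<3), stop (end of mRNA)

Answer: MMIRHPPPGIL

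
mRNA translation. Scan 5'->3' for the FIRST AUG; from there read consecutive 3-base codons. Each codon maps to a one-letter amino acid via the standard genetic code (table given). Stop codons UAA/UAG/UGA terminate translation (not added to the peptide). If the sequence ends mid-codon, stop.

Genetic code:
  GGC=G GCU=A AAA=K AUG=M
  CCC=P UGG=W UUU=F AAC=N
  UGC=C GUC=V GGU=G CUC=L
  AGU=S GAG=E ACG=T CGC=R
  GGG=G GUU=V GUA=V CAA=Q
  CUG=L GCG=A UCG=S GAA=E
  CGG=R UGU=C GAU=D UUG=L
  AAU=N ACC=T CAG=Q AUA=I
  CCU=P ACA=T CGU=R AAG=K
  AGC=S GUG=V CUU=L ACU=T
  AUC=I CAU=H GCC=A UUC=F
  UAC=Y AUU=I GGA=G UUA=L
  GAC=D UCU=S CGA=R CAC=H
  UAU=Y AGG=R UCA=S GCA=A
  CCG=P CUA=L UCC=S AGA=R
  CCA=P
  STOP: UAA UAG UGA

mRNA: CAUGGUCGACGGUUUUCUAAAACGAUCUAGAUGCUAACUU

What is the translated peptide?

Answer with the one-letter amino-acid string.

Answer: MVDGFLKRSRC

Derivation:
start AUG at pos 1
pos 1: AUG -> M; peptide=M
pos 4: GUC -> V; peptide=MV
pos 7: GAC -> D; peptide=MVD
pos 10: GGU -> G; peptide=MVDG
pos 13: UUU -> F; peptide=MVDGF
pos 16: CUA -> L; peptide=MVDGFL
pos 19: AAA -> K; peptide=MVDGFLK
pos 22: CGA -> R; peptide=MVDGFLKR
pos 25: UCU -> S; peptide=MVDGFLKRS
pos 28: AGA -> R; peptide=MVDGFLKRSR
pos 31: UGC -> C; peptide=MVDGFLKRSRC
pos 34: UAA -> STOP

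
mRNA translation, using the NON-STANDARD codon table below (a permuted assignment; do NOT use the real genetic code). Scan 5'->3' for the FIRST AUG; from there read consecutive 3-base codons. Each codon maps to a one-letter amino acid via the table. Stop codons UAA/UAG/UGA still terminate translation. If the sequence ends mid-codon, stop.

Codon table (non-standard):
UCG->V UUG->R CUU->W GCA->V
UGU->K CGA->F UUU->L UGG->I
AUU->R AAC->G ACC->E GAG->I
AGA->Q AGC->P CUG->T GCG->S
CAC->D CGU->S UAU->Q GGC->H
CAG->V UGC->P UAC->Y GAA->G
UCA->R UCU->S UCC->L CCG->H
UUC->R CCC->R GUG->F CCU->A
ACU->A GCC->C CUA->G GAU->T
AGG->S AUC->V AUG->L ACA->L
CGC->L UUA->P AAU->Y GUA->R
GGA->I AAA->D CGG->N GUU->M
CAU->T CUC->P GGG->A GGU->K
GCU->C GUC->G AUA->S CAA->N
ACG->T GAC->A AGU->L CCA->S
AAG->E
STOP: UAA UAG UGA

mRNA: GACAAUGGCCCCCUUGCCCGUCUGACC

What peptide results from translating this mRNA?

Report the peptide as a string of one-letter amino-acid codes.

Answer: LCRRRG

Derivation:
start AUG at pos 4
pos 4: AUG -> L; peptide=L
pos 7: GCC -> C; peptide=LC
pos 10: CCC -> R; peptide=LCR
pos 13: UUG -> R; peptide=LCRR
pos 16: CCC -> R; peptide=LCRRR
pos 19: GUC -> G; peptide=LCRRRG
pos 22: UGA -> STOP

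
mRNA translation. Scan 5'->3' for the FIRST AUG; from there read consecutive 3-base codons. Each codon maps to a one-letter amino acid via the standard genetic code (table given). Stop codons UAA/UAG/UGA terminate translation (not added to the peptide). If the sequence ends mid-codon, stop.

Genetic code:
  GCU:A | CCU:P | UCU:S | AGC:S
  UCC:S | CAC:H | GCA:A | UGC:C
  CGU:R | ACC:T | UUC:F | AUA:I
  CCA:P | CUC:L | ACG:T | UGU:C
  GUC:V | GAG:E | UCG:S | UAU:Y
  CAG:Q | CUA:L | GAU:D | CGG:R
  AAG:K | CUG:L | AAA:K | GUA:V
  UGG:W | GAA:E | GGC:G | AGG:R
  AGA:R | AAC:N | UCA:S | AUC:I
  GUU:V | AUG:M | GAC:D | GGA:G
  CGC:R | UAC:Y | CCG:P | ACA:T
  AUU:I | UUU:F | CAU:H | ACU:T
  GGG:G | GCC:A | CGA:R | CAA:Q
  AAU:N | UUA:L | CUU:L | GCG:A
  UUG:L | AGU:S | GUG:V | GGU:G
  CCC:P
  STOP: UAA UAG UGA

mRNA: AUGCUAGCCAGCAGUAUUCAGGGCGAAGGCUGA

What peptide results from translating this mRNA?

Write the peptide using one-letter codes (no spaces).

start AUG at pos 0
pos 0: AUG -> M; peptide=M
pos 3: CUA -> L; peptide=ML
pos 6: GCC -> A; peptide=MLA
pos 9: AGC -> S; peptide=MLAS
pos 12: AGU -> S; peptide=MLASS
pos 15: AUU -> I; peptide=MLASSI
pos 18: CAG -> Q; peptide=MLASSIQ
pos 21: GGC -> G; peptide=MLASSIQG
pos 24: GAA -> E; peptide=MLASSIQGE
pos 27: GGC -> G; peptide=MLASSIQGEG
pos 30: UGA -> STOP

Answer: MLASSIQGEG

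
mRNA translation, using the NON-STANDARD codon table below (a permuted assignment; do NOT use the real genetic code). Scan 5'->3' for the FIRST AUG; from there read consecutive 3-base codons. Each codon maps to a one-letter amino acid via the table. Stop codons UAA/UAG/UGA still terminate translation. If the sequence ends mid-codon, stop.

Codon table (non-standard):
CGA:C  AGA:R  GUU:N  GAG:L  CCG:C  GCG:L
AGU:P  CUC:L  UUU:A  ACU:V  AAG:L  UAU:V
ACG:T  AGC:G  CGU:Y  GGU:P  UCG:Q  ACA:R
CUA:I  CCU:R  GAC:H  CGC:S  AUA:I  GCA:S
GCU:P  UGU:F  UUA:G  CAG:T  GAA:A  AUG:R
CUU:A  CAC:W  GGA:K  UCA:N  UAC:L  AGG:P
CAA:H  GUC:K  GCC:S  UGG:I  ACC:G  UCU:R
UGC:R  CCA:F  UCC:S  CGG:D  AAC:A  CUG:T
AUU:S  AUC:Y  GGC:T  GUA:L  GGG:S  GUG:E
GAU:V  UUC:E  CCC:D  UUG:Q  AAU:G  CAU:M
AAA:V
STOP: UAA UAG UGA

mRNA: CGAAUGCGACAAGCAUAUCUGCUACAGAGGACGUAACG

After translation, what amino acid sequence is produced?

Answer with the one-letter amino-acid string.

Answer: RCHSVTITPT

Derivation:
start AUG at pos 3
pos 3: AUG -> R; peptide=R
pos 6: CGA -> C; peptide=RC
pos 9: CAA -> H; peptide=RCH
pos 12: GCA -> S; peptide=RCHS
pos 15: UAU -> V; peptide=RCHSV
pos 18: CUG -> T; peptide=RCHSVT
pos 21: CUA -> I; peptide=RCHSVTI
pos 24: CAG -> T; peptide=RCHSVTIT
pos 27: AGG -> P; peptide=RCHSVTITP
pos 30: ACG -> T; peptide=RCHSVTITPT
pos 33: UAA -> STOP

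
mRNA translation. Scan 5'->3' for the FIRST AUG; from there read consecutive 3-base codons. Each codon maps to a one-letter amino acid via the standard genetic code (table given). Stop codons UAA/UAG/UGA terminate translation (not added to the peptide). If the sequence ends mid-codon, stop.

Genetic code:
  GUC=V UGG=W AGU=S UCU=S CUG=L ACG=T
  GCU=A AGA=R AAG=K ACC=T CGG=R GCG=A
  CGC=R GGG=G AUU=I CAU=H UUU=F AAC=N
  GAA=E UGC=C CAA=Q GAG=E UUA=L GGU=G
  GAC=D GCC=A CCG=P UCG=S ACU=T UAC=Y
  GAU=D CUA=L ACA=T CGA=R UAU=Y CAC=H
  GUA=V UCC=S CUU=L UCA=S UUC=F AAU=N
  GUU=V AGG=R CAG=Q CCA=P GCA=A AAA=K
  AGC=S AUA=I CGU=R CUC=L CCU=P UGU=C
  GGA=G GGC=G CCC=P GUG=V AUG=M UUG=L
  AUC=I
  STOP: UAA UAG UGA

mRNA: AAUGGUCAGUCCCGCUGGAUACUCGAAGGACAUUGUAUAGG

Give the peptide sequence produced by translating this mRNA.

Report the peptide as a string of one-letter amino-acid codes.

Answer: MVSPAGYSKDIV

Derivation:
start AUG at pos 1
pos 1: AUG -> M; peptide=M
pos 4: GUC -> V; peptide=MV
pos 7: AGU -> S; peptide=MVS
pos 10: CCC -> P; peptide=MVSP
pos 13: GCU -> A; peptide=MVSPA
pos 16: GGA -> G; peptide=MVSPAG
pos 19: UAC -> Y; peptide=MVSPAGY
pos 22: UCG -> S; peptide=MVSPAGYS
pos 25: AAG -> K; peptide=MVSPAGYSK
pos 28: GAC -> D; peptide=MVSPAGYSKD
pos 31: AUU -> I; peptide=MVSPAGYSKDI
pos 34: GUA -> V; peptide=MVSPAGYSKDIV
pos 37: UAG -> STOP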